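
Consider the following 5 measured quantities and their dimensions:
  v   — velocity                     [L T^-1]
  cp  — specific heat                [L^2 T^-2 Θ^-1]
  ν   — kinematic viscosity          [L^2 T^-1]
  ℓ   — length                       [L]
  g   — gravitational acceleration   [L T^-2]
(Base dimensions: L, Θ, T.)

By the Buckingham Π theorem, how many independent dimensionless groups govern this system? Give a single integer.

Dimensional matrix (L×Θ×T by v×cp×ν×ℓ×g):
  L: [ 1  2  2  1  1]
  Θ: [ 0 -1  0  0  0]
  T: [-1 -2 -1  0 -2]
Row reduction gives pivot columns v,cp,ν; rank = 3
n=5, r=3 ⇒ 2 dimensionless groups

2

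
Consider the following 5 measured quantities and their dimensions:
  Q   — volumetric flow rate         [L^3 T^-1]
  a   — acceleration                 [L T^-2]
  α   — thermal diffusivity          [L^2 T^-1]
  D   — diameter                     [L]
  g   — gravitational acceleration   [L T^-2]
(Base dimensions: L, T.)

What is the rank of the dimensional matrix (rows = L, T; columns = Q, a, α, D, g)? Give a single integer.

Write exponents as rows L,T / cols Q,a,α,D,g:
  L: [ 3  1  2  1  1]
  T: [-1 -2 -1  0 -2]
Echelon form has 2 nonzero rows (pivots: Q,a)

2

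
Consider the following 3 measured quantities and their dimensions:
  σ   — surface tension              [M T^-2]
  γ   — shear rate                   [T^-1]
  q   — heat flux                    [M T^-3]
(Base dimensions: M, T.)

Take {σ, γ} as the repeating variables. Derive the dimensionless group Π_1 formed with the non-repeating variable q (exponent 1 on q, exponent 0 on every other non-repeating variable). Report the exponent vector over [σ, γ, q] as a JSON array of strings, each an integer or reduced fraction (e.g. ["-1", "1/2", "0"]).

["-1", "-1", "1"]

Exponent matrix [M,T] × [σ,γ,q]:
  M: [ 1  0  1]
  T: [-2 -1 -3]
Echelon form has 2 nonzero rows (pivots: σ,γ)
Repeat: σ,γ; free: q
RREF:
  r0: [   1    0    1]
  r1: [   0    1    1]
Fix exponent of q at 1; solve each RREF row for its pivot's exponent:
  r0: exp(σ) + (1)·1 = 0 ⇒ exp(σ) = -1
  r1: exp(γ) + (1)·1 = 0 ⇒ exp(γ) = -1
Π_1 = σ^-1 · γ^-1 · q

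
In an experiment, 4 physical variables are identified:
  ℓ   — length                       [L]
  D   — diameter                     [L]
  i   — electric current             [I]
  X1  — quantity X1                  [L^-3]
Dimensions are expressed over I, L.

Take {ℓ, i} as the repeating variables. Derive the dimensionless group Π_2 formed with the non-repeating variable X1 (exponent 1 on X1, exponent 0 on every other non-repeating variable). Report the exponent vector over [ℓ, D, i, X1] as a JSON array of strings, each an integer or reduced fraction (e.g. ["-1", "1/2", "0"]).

["3", "0", "0", "1"]

Exponent matrix [I,L] × [ℓ,D,i,X1]:
  I: [ 0  0  1  0]
  L: [ 1  1  0 -3]
Echelon form has 2 nonzero rows (pivots: ℓ,i)
Repeat: ℓ,i; free: D,X1
RREF:
  r0: [   1    1    0   -3]
  r1: [   0    0    1    0]
Fix exponent of X1 at 1, D at 0; solve each RREF row for its pivot's exponent:
  r0: exp(ℓ) + (-3)·1 = 0 ⇒ exp(ℓ) = 3
  r1: exp(i) + (0)·1 = 0 ⇒ exp(i) = 0
Π_2 = ℓ^3 · X1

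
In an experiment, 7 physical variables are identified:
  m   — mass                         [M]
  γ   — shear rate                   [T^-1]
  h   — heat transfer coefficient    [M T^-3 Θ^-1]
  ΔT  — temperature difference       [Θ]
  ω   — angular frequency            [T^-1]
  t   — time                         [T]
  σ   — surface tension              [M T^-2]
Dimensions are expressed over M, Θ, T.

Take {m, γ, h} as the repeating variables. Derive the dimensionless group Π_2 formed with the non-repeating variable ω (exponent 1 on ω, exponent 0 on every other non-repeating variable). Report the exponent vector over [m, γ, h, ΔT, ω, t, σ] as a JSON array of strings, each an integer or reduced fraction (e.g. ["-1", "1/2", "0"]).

["0", "-1", "0", "0", "1", "0", "0"]

Dimensional matrix (M×Θ×T by m×γ×h×ΔT×ω×t×σ):
  M: [ 1  0  1  0  0  0  1]
  Θ: [ 0  0 -1  1  0  0  0]
  T: [ 0 -1 -3  0 -1  1 -2]
RREF → pivots at {m,γ,h} ⇒ r = 3
Pivot set = {m,γ,h}, free = {ΔT,ω,t,σ}
RREF:
  r0: [   1    0    0    1    0    0    1]
  r1: [   0    1    0    3    1   -1    2]
  r2: [   0    0    1   -1    0    0    0]
Fix exponent of ω at 1, ΔT at 0, t at 0, σ at 0; solve each RREF row for its pivot's exponent:
  r0: exp(m) + (0)·1 = 0 ⇒ exp(m) = 0
  r1: exp(γ) + (1)·1 = 0 ⇒ exp(γ) = -1
  r2: exp(h) + (0)·1 = 0 ⇒ exp(h) = 0
Π_2 = γ^-1 · ω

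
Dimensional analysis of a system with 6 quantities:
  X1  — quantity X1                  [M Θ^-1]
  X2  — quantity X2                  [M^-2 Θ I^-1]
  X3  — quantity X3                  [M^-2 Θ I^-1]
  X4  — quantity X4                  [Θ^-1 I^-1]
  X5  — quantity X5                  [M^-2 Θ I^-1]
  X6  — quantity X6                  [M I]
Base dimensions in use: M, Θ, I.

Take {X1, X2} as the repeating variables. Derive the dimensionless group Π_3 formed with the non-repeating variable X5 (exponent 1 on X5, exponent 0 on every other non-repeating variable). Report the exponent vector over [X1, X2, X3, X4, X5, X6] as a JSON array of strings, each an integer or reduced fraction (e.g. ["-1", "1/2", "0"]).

Write exponents as rows M,Θ,I / cols X1,X2,X3,X4,X5,X6:
  M: [ 1 -2 -2  0 -2  1]
  Θ: [-1  1  1 -1  1  0]
  I: [ 0 -1 -1 -1 -1  1]
Echelon form has 2 nonzero rows (pivots: X1,X2)
Pivot set = {X1,X2}, free = {X3,X4,X5,X6}
RREF:
  r0: [   1    0    0    2    0   -1]
  r1: [   0    1    1    1    1   -1]
  r2: [   0    0    0    0    0    0]
Fix exponent of X5 at 1, X3 at 0, X4 at 0, X6 at 0; solve each RREF row for its pivot's exponent:
  r0: exp(X1) + (0)·1 = 0 ⇒ exp(X1) = 0
  r1: exp(X2) + (1)·1 = 0 ⇒ exp(X2) = -1
Π_3 = X2^-1 · X5

["0", "-1", "0", "0", "1", "0"]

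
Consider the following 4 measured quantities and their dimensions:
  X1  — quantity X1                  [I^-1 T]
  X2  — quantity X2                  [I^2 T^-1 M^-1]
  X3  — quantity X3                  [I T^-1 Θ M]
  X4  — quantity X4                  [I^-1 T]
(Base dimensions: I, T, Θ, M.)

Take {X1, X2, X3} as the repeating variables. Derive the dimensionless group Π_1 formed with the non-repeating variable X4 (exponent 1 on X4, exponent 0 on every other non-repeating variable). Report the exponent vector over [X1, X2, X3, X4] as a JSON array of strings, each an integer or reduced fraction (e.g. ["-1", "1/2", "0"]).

["-1", "0", "0", "1"]

Exponent matrix [I,T,Θ,M] × [X1,X2,X3,X4]:
  I: [-1  2  1 -1]
  T: [ 1 -1 -1  1]
  Θ: [ 0  0  1  0]
  M: [ 0 -1  1  0]
RREF → pivots at {X1,X2,X3} ⇒ r = 3
Repeat: X1,X2,X3; free: X4
RREF:
  r0: [   1    0    0    1]
  r1: [   0    1    0    0]
  r2: [   0    0    1    0]
  r3: [   0    0    0    0]
Fix exponent of X4 at 1; solve each RREF row for its pivot's exponent:
  r0: exp(X1) + (1)·1 = 0 ⇒ exp(X1) = -1
  r1: exp(X2) + (0)·1 = 0 ⇒ exp(X2) = 0
  r2: exp(X3) + (0)·1 = 0 ⇒ exp(X3) = 0
Π_1 = X1^-1 · X4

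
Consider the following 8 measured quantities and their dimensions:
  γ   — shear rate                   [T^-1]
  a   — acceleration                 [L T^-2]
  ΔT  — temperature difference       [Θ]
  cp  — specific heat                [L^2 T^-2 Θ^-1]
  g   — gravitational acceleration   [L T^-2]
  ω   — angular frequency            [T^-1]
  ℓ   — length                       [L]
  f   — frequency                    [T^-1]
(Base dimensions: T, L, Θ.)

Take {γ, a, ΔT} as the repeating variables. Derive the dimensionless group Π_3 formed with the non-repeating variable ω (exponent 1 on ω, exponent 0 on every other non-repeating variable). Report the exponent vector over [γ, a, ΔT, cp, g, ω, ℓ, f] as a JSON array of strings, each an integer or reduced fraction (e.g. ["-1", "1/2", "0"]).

Dimensional matrix (T×L×Θ by γ×a×ΔT×cp×g×ω×ℓ×f):
  T: [-1 -2  0 -2 -2 -1  0 -1]
  L: [ 0  1  0  2  1  0  1  0]
  Θ: [ 0  0  1 -1  0  0  0  0]
RREF → pivots at {γ,a,ΔT} ⇒ r = 3
Pivot set = {γ,a,ΔT}, free = {cp,g,ω,ℓ,f}
RREF:
  r0: [   1    0    0   -2    0    1   -2    1]
  r1: [   0    1    0    2    1    0    1    0]
  r2: [   0    0    1   -1    0    0    0    0]
Fix exponent of ω at 1, cp at 0, g at 0, ℓ at 0, f at 0; solve each RREF row for its pivot's exponent:
  r0: exp(γ) + (1)·1 = 0 ⇒ exp(γ) = -1
  r1: exp(a) + (0)·1 = 0 ⇒ exp(a) = 0
  r2: exp(ΔT) + (0)·1 = 0 ⇒ exp(ΔT) = 0
Π_3 = γ^-1 · ω

["-1", "0", "0", "0", "0", "1", "0", "0"]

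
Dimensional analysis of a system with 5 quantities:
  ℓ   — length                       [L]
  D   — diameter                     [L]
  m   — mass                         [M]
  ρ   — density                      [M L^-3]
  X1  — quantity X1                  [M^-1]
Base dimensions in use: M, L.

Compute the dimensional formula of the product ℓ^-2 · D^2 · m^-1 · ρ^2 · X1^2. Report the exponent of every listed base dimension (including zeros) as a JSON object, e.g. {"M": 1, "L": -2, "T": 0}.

Exponent matrix [M,L] × [ℓ,D,m,ρ,X1]:
  M: [ 0  0  1  1 -1]
  L: [ 1  1  0 -3  0]
  [M]: (-2)·0+(2)·0+(-1)·1+(2)·1+(2)·-1 = -1
  [L]: (-2)·1+(2)·1+(-1)·0+(2)·-3+(2)·0 = -6
⇒ M^-1 L^-6

{"M": -1, "L": -6}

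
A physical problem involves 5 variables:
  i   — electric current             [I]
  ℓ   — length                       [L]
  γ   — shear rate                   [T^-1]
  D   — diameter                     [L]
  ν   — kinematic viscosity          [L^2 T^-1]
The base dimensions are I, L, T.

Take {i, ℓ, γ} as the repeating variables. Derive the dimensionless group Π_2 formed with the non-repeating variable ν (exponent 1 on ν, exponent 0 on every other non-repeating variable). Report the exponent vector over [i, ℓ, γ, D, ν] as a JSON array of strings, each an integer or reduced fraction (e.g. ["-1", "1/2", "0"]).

["0", "-2", "-1", "0", "1"]

Write exponents as rows I,L,T / cols i,ℓ,γ,D,ν:
  I: [ 1  0  0  0  0]
  L: [ 0  1  0  1  2]
  T: [ 0  0 -1  0 -1]
Row reduction gives pivot columns i,ℓ,γ; rank = 3
Repeat: i,ℓ,γ; free: D,ν
RREF:
  r0: [   1    0    0    0    0]
  r1: [   0    1    0    1    2]
  r2: [   0    0    1    0    1]
Fix exponent of ν at 1, D at 0; solve each RREF row for its pivot's exponent:
  r0: exp(i) + (0)·1 = 0 ⇒ exp(i) = 0
  r1: exp(ℓ) + (2)·1 = 0 ⇒ exp(ℓ) = -2
  r2: exp(γ) + (1)·1 = 0 ⇒ exp(γ) = -1
Π_2 = ℓ^-2 · γ^-1 · ν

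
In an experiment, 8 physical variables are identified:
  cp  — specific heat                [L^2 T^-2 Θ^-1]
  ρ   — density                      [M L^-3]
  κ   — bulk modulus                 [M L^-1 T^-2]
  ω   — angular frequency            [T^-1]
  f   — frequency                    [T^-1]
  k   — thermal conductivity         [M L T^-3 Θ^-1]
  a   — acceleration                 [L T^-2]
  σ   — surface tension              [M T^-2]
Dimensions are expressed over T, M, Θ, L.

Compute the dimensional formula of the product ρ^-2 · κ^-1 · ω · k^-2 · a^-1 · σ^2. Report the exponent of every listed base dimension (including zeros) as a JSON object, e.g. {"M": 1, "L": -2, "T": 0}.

Exponent matrix [T,M,Θ,L] × [cp,ρ,κ,ω,f,k,a,σ]:
  T: [-2  0 -2 -1 -1 -3 -2 -2]
  M: [ 0  1  1  0  0  1  0  1]
  Θ: [-1  0  0  0  0 -1  0  0]
  L: [ 2 -3 -1  0  0  1  1  0]
  [T]: (-2)·0+(-1)·-2+(1)·-1+(-2)·-3+(-1)·-2+(2)·-2 = 5
  [M]: (-2)·1+(-1)·1+(1)·0+(-2)·1+(-1)·0+(2)·1 = -3
  [Θ]: (-2)·0+(-1)·0+(1)·0+(-2)·-1+(-1)·0+(2)·0 = 2
  [L]: (-2)·-3+(-1)·-1+(1)·0+(-2)·1+(-1)·1+(2)·0 = 4
⇒ T^5 M^-3 Θ^2 L^4

{"T": 5, "M": -3, "Θ": 2, "L": 4}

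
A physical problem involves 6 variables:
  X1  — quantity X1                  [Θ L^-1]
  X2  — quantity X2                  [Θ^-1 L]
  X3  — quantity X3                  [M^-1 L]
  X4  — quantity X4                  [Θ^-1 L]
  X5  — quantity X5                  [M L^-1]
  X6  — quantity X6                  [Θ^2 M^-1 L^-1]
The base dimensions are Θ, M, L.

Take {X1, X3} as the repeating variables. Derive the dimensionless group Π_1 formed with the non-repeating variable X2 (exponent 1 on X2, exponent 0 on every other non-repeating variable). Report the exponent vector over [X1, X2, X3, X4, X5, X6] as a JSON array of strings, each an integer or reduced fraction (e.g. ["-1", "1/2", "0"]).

Dimensional matrix (Θ×M×L by X1×X2×X3×X4×X5×X6):
  Θ: [ 1 -1  0 -1  0  2]
  M: [ 0  0 -1  0  1 -1]
  L: [-1  1  1  1 -1 -1]
Echelon form has 2 nonzero rows (pivots: X1,X3)
Pivot set = {X1,X3}, free = {X2,X4,X5,X6}
RREF:
  r0: [   1   -1    0   -1    0    2]
  r1: [   0    0    1    0   -1    1]
  r2: [   0    0    0    0    0    0]
Fix exponent of X2 at 1, X4 at 0, X5 at 0, X6 at 0; solve each RREF row for its pivot's exponent:
  r0: exp(X1) + (-1)·1 = 0 ⇒ exp(X1) = 1
  r1: exp(X3) + (0)·1 = 0 ⇒ exp(X3) = 0
Π_1 = X1 · X2

["1", "1", "0", "0", "0", "0"]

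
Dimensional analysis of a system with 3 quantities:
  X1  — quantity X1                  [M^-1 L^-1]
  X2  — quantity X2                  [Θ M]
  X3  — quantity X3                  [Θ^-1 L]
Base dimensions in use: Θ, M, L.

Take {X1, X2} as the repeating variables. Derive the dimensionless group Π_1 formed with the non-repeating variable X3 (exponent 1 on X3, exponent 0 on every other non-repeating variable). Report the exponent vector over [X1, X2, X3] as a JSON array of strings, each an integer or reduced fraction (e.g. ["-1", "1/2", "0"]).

Dimensional matrix (Θ×M×L by X1×X2×X3):
  Θ: [ 0  1 -1]
  M: [-1  1  0]
  L: [-1  0  1]
Row reduction gives pivot columns X1,X2; rank = 2
Pivot set = {X1,X2}, free = {X3}
RREF:
  r0: [   1    0   -1]
  r1: [   0    1   -1]
  r2: [   0    0    0]
Fix exponent of X3 at 1; solve each RREF row for its pivot's exponent:
  r0: exp(X1) + (-1)·1 = 0 ⇒ exp(X1) = 1
  r1: exp(X2) + (-1)·1 = 0 ⇒ exp(X2) = 1
Π_1 = X1 · X2 · X3

["1", "1", "1"]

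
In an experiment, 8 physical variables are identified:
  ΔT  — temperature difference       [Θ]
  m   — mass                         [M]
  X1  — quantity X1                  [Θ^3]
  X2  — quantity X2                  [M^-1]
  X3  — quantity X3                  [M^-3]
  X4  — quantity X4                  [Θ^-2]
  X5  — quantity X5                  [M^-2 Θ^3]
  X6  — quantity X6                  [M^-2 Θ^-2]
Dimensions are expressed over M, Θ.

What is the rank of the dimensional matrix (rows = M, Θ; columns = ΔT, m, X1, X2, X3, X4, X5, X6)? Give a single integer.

2

Write exponents as rows M,Θ / cols ΔT,m,X1,X2,X3,X4,X5,X6:
  M: [ 0  1  0 -1 -3  0 -2 -2]
  Θ: [ 1  0  3  0  0 -2  3 -2]
Echelon form has 2 nonzero rows (pivots: ΔT,m)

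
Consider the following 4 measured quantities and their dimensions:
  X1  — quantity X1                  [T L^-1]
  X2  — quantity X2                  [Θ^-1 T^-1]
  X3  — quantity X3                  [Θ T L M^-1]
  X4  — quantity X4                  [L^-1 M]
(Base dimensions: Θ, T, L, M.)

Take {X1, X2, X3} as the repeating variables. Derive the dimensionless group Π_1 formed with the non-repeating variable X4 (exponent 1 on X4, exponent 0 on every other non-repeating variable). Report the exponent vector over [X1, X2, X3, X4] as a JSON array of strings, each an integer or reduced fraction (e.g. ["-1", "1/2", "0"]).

["0", "1", "1", "1"]

Dimensional matrix (Θ×T×L×M by X1×X2×X3×X4):
  Θ: [ 0 -1  1  0]
  T: [ 1 -1  1  0]
  L: [-1  0  1 -1]
  M: [ 0  0 -1  1]
RREF → pivots at {X1,X2,X3} ⇒ r = 3
Pivot set = {X1,X2,X3}, free = {X4}
RREF:
  r0: [   1    0    0    0]
  r1: [   0    1    0   -1]
  r2: [   0    0    1   -1]
  r3: [   0    0    0    0]
Fix exponent of X4 at 1; solve each RREF row for its pivot's exponent:
  r0: exp(X1) + (0)·1 = 0 ⇒ exp(X1) = 0
  r1: exp(X2) + (-1)·1 = 0 ⇒ exp(X2) = 1
  r2: exp(X3) + (-1)·1 = 0 ⇒ exp(X3) = 1
Π_1 = X2 · X3 · X4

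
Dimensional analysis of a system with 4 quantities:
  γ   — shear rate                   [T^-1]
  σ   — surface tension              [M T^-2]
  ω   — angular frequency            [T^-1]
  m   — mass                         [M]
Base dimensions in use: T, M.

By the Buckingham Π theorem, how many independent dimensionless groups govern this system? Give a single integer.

Write exponents as rows T,M / cols γ,σ,ω,m:
  T: [-1 -2 -1  0]
  M: [ 0  1  0  1]
RREF → pivots at {γ,σ} ⇒ r = 2
4 vars − rank 2 = 2 Π groups

2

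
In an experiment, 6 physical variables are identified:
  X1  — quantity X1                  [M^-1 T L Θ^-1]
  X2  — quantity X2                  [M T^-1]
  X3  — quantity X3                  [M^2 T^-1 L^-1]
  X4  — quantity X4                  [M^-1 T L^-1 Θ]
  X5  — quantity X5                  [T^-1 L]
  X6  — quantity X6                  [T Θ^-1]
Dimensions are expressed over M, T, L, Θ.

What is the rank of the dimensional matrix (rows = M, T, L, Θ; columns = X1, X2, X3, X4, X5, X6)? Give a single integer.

Exponent matrix [M,T,L,Θ] × [X1,X2,X3,X4,X5,X6]:
  M: [-1  1  2 -1  0  0]
  T: [ 1 -1 -1  1 -1  1]
  L: [ 1  0 -1 -1  1  0]
  Θ: [-1  0  0  1  0 -1]
Row reduction gives pivot columns X1,X2,X3; rank = 3

3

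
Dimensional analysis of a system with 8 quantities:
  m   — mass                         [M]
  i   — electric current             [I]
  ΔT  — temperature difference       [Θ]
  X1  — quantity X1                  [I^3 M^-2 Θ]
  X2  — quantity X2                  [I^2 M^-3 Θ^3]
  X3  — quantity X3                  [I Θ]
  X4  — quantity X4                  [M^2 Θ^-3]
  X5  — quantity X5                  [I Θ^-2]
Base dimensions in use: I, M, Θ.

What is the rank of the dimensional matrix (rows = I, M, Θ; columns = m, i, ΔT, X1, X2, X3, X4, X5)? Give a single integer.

3

Write exponents as rows I,M,Θ / cols m,i,ΔT,X1,X2,X3,X4,X5:
  I: [ 0  1  0  3  2  1  0  1]
  M: [ 1  0  0 -2 -3  0  2  0]
  Θ: [ 0  0  1  1  3  1 -3 -2]
Echelon form has 3 nonzero rows (pivots: m,i,ΔT)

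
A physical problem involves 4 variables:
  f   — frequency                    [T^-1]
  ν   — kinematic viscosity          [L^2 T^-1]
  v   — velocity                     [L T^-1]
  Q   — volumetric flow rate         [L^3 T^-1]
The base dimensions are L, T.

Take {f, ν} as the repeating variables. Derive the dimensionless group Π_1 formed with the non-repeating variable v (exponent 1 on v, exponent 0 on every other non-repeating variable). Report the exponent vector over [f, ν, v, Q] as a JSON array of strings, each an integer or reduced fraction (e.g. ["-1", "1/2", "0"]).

["-1/2", "-1/2", "1", "0"]

Write exponents as rows L,T / cols f,ν,v,Q:
  L: [ 0  2  1  3]
  T: [-1 -1 -1 -1]
RREF → pivots at {f,ν} ⇒ r = 2
Pivot set = {f,ν}, free = {v,Q}
RREF:
  r0: [   1    0  1/2 -1/2]
  r1: [   0    1  1/2  3/2]
Fix exponent of v at 1, Q at 0; solve each RREF row for its pivot's exponent:
  r0: exp(f) + (1/2)·1 = 0 ⇒ exp(f) = -1/2
  r1: exp(ν) + (1/2)·1 = 0 ⇒ exp(ν) = -1/2
Π_1 = f^(-1/2) · ν^(-1/2) · v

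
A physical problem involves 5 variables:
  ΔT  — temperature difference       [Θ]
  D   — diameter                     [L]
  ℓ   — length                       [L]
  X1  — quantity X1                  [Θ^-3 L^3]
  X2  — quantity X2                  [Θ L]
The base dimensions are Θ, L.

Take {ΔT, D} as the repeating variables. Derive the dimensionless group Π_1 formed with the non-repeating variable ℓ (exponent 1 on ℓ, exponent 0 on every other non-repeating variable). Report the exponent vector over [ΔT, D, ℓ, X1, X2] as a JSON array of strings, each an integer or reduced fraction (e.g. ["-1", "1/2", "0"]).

Dimensional matrix (Θ×L by ΔT×D×ℓ×X1×X2):
  Θ: [ 1  0  0 -3  1]
  L: [ 0  1  1  3  1]
RREF → pivots at {ΔT,D} ⇒ r = 2
Pivot set = {ΔT,D}, free = {ℓ,X1,X2}
RREF:
  r0: [   1    0    0   -3    1]
  r1: [   0    1    1    3    1]
Fix exponent of ℓ at 1, X1 at 0, X2 at 0; solve each RREF row for its pivot's exponent:
  r0: exp(ΔT) + (0)·1 = 0 ⇒ exp(ΔT) = 0
  r1: exp(D) + (1)·1 = 0 ⇒ exp(D) = -1
Π_1 = D^-1 · ℓ

["0", "-1", "1", "0", "0"]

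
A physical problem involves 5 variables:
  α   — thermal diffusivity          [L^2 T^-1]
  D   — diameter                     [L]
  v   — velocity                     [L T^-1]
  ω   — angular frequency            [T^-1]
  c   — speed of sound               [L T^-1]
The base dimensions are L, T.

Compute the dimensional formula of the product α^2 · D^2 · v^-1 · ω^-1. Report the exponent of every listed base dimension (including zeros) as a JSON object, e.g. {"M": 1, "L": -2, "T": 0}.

Write exponents as rows L,T / cols α,D,v,ω,c:
  L: [ 2  1  1  0  1]
  T: [-1  0 -1 -1 -1]
  [L]: (2)·2+(2)·1+(-1)·1+(-1)·0 = 5
  [T]: (2)·-1+(2)·0+(-1)·-1+(-1)·-1 = 0
⇒ L^5

{"L": 5, "T": 0}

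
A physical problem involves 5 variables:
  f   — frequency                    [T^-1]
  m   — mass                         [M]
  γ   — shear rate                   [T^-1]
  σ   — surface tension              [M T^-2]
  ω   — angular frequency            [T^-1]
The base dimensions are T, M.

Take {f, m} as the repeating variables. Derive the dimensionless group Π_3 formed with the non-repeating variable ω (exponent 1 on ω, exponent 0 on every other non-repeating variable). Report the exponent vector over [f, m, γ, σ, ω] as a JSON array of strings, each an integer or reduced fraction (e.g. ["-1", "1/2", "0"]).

Dimensional matrix (T×M by f×m×γ×σ×ω):
  T: [-1  0 -1 -2 -1]
  M: [ 0  1  0  1  0]
RREF → pivots at {f,m} ⇒ r = 2
Pivot set = {f,m}, free = {γ,σ,ω}
RREF:
  r0: [   1    0    1    2    1]
  r1: [   0    1    0    1    0]
Fix exponent of ω at 1, γ at 0, σ at 0; solve each RREF row for its pivot's exponent:
  r0: exp(f) + (1)·1 = 0 ⇒ exp(f) = -1
  r1: exp(m) + (0)·1 = 0 ⇒ exp(m) = 0
Π_3 = f^-1 · ω

["-1", "0", "0", "0", "1"]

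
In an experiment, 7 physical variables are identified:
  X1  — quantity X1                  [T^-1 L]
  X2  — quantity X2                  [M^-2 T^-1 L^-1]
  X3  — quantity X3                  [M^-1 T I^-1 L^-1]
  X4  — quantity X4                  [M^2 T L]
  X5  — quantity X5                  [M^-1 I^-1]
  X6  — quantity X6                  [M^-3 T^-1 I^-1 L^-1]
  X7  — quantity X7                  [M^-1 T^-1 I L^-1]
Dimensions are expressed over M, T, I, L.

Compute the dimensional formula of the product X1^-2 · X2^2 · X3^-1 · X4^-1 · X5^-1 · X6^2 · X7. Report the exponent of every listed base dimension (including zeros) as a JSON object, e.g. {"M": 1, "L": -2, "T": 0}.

{"M": -11, "T": -5, "I": 1, "L": -7}

Exponent matrix [M,T,I,L] × [X1,X2,X3,X4,X5,X6,X7]:
  M: [ 0 -2 -1  2 -1 -3 -1]
  T: [-1 -1  1  1  0 -1 -1]
  I: [ 0  0 -1  0 -1 -1  1]
  L: [ 1 -1 -1  1  0 -1 -1]
  [M]: (-2)·0+(2)·-2+(-1)·-1+(-1)·2+(-1)·-1+(2)·-3+(1)·-1 = -11
  [T]: (-2)·-1+(2)·-1+(-1)·1+(-1)·1+(-1)·0+(2)·-1+(1)·-1 = -5
  [I]: (-2)·0+(2)·0+(-1)·-1+(-1)·0+(-1)·-1+(2)·-1+(1)·1 = 1
  [L]: (-2)·1+(2)·-1+(-1)·-1+(-1)·1+(-1)·0+(2)·-1+(1)·-1 = -7
⇒ M^-11 T^-5 I L^-7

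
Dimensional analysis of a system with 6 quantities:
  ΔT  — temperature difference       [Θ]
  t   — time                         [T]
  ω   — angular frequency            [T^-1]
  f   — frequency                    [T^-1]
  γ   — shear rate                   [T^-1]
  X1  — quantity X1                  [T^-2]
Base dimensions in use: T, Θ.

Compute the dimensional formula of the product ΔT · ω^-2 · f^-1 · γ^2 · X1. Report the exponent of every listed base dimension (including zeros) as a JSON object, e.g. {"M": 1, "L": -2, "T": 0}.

Exponent matrix [T,Θ] × [ΔT,t,ω,f,γ,X1]:
  T: [ 0  1 -1 -1 -1 -2]
  Θ: [ 1  0  0  0  0  0]
  [T]: (1)·0+(-2)·-1+(-1)·-1+(2)·-1+(1)·-2 = -1
  [Θ]: (1)·1+(-2)·0+(-1)·0+(2)·0+(1)·0 = 1
⇒ T^-1 Θ

{"T": -1, "Θ": 1}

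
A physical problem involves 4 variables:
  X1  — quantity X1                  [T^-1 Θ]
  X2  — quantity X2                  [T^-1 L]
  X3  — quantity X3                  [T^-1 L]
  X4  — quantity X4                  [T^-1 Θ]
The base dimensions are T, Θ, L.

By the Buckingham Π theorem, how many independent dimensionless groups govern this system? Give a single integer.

Write exponents as rows T,Θ,L / cols X1,X2,X3,X4:
  T: [-1 -1 -1 -1]
  Θ: [ 1  0  0  1]
  L: [ 0  1  1  0]
Echelon form has 2 nonzero rows (pivots: X1,X2)
4 vars − rank 2 = 2 Π groups

2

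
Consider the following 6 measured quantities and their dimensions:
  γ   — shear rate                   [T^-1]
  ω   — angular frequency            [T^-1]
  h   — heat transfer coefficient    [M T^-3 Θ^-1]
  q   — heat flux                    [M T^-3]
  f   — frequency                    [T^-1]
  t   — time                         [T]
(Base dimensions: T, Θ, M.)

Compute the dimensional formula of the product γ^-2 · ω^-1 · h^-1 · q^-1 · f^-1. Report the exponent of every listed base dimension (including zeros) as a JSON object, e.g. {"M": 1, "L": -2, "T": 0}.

{"T": 10, "Θ": 1, "M": -2}

Exponent matrix [T,Θ,M] × [γ,ω,h,q,f,t]:
  T: [-1 -1 -3 -3 -1  1]
  Θ: [ 0  0 -1  0  0  0]
  M: [ 0  0  1  1  0  0]
  [T]: (-2)·-1+(-1)·-1+(-1)·-3+(-1)·-3+(-1)·-1 = 10
  [Θ]: (-2)·0+(-1)·0+(-1)·-1+(-1)·0+(-1)·0 = 1
  [M]: (-2)·0+(-1)·0+(-1)·1+(-1)·1+(-1)·0 = -2
⇒ T^10 Θ M^-2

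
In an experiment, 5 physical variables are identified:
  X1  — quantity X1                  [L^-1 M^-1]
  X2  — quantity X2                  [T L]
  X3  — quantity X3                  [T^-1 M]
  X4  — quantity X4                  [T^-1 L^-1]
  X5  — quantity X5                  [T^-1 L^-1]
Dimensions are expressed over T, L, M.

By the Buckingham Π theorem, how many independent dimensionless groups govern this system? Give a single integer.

Exponent matrix [T,L,M] × [X1,X2,X3,X4,X5]:
  T: [ 0  1 -1 -1 -1]
  L: [-1  1  0 -1 -1]
  M: [-1  0  1  0  0]
RREF → pivots at {X1,X2} ⇒ r = 2
5 vars − rank 2 = 3 Π groups

3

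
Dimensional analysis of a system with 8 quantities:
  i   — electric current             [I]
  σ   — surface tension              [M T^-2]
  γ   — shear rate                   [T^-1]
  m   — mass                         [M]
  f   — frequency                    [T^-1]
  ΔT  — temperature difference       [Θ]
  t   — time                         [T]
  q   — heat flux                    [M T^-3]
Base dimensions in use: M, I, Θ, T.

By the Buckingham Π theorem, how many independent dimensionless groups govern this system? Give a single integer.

4

Dimensional matrix (M×I×Θ×T by i×σ×γ×m×f×ΔT×t×q):
  M: [ 0  1  0  1  0  0  0  1]
  I: [ 1  0  0  0  0  0  0  0]
  Θ: [ 0  0  0  0  0  1  0  0]
  T: [ 0 -2 -1  0 -1  0  1 -3]
Echelon form has 4 nonzero rows (pivots: i,σ,γ,ΔT)
n=8, r=4 ⇒ 4 dimensionless groups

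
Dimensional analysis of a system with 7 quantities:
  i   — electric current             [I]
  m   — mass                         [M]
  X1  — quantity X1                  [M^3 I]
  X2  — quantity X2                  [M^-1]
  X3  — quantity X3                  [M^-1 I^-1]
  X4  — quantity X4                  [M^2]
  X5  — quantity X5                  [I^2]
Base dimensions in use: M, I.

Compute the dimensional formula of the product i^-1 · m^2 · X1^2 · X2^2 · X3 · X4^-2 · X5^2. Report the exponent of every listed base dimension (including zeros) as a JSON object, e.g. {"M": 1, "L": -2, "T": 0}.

{"M": 1, "I": 4}

Exponent matrix [M,I] × [i,m,X1,X2,X3,X4,X5]:
  M: [ 0  1  3 -1 -1  2  0]
  I: [ 1  0  1  0 -1  0  2]
  [M]: (-1)·0+(2)·1+(2)·3+(2)·-1+(1)·-1+(-2)·2+(2)·0 = 1
  [I]: (-1)·1+(2)·0+(2)·1+(2)·0+(1)·-1+(-2)·0+(2)·2 = 4
⇒ M I^4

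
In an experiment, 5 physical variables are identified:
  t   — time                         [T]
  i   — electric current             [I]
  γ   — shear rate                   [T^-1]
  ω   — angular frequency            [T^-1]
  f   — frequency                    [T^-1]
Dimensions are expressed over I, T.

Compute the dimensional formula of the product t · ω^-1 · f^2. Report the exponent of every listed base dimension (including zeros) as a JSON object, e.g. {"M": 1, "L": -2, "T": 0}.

Dimensional matrix (I×T by t×i×γ×ω×f):
  I: [ 0  1  0  0  0]
  T: [ 1  0 -1 -1 -1]
  [I]: (1)·0+(-1)·0+(2)·0 = 0
  [T]: (1)·1+(-1)·-1+(2)·-1 = 0
⇒ 1 (dimensionless)

{"I": 0, "T": 0}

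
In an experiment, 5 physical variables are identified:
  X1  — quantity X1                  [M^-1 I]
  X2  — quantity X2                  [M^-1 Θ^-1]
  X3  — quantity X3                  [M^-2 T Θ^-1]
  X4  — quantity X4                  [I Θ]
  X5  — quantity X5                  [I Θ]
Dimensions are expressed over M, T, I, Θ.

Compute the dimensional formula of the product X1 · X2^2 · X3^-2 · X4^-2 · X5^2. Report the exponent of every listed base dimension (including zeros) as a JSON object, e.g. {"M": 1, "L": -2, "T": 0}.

Exponent matrix [M,T,I,Θ] × [X1,X2,X3,X4,X5]:
  M: [-1 -1 -2  0  0]
  T: [ 0  0  1  0  0]
  I: [ 1  0  0  1  1]
  Θ: [ 0 -1 -1  1  1]
  [M]: (1)·-1+(2)·-1+(-2)·-2+(-2)·0+(2)·0 = 1
  [T]: (1)·0+(2)·0+(-2)·1+(-2)·0+(2)·0 = -2
  [I]: (1)·1+(2)·0+(-2)·0+(-2)·1+(2)·1 = 1
  [Θ]: (1)·0+(2)·-1+(-2)·-1+(-2)·1+(2)·1 = 0
⇒ M T^-2 I

{"M": 1, "T": -2, "I": 1, "Θ": 0}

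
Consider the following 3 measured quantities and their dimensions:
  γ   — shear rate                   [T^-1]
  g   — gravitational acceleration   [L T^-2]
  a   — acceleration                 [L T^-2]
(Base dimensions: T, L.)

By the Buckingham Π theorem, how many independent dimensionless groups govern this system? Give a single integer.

1

Dimensional matrix (T×L by γ×g×a):
  T: [-1 -2 -2]
  L: [ 0  1  1]
Row reduction gives pivot columns γ,g; rank = 2
Π count = n − r = 3 − 2 = 1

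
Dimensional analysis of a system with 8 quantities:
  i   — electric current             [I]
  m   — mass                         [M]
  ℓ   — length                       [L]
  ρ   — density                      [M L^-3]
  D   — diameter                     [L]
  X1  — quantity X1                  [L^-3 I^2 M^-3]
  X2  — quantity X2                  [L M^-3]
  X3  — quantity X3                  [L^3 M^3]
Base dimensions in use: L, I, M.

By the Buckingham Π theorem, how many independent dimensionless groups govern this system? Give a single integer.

Dimensional matrix (L×I×M by i×m×ℓ×ρ×D×X1×X2×X3):
  L: [ 0  0  1 -3  1 -3  1  3]
  I: [ 1  0  0  0  0  2  0  0]
  M: [ 0  1  0  1  0 -3 -3  3]
Row reduction gives pivot columns i,m,ℓ; rank = 3
n=8, r=3 ⇒ 5 dimensionless groups

5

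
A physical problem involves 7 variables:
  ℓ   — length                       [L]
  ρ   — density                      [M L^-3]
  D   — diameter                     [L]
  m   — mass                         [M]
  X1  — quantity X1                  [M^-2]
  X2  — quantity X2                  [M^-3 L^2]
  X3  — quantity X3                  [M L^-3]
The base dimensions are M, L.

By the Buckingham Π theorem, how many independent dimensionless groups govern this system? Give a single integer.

5

Dimensional matrix (M×L by ℓ×ρ×D×m×X1×X2×X3):
  M: [ 0  1  0  1 -2 -3  1]
  L: [ 1 -3  1  0  0  2 -3]
RREF → pivots at {ℓ,ρ} ⇒ r = 2
Π count = n − r = 7 − 2 = 5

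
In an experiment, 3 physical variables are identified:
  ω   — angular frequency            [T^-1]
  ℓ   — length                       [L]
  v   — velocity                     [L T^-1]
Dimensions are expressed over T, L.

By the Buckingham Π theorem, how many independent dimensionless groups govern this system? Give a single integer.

Write exponents as rows T,L / cols ω,ℓ,v:
  T: [-1  0 -1]
  L: [ 0  1  1]
Echelon form has 2 nonzero rows (pivots: ω,ℓ)
Π count = n − r = 3 − 2 = 1

1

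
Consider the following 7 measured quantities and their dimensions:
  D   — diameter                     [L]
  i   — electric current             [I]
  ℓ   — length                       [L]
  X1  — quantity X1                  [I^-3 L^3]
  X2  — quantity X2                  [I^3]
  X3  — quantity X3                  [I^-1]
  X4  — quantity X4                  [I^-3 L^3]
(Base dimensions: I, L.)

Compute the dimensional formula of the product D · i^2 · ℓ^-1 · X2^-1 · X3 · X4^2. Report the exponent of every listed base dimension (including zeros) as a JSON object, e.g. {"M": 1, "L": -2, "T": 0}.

{"I": -8, "L": 6}

Dimensional matrix (I×L by D×i×ℓ×X1×X2×X3×X4):
  I: [ 0  1  0 -3  3 -1 -3]
  L: [ 1  0  1  3  0  0  3]
  [I]: (1)·0+(2)·1+(-1)·0+(-1)·3+(1)·-1+(2)·-3 = -8
  [L]: (1)·1+(2)·0+(-1)·1+(-1)·0+(1)·0+(2)·3 = 6
⇒ I^-8 L^6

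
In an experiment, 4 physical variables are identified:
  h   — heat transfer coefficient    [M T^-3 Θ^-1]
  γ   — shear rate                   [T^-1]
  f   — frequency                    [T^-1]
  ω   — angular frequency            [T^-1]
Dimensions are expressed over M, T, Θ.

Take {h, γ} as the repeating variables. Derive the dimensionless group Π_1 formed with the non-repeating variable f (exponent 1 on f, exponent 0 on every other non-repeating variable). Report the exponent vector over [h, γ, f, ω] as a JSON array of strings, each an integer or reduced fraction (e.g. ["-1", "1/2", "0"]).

["0", "-1", "1", "0"]

Exponent matrix [M,T,Θ] × [h,γ,f,ω]:
  M: [ 1  0  0  0]
  T: [-3 -1 -1 -1]
  Θ: [-1  0  0  0]
RREF → pivots at {h,γ} ⇒ r = 2
Repeat: h,γ; free: f,ω
RREF:
  r0: [   1    0    0    0]
  r1: [   0    1    1    1]
  r2: [   0    0    0    0]
Fix exponent of f at 1, ω at 0; solve each RREF row for its pivot's exponent:
  r0: exp(h) + (0)·1 = 0 ⇒ exp(h) = 0
  r1: exp(γ) + (1)·1 = 0 ⇒ exp(γ) = -1
Π_1 = γ^-1 · f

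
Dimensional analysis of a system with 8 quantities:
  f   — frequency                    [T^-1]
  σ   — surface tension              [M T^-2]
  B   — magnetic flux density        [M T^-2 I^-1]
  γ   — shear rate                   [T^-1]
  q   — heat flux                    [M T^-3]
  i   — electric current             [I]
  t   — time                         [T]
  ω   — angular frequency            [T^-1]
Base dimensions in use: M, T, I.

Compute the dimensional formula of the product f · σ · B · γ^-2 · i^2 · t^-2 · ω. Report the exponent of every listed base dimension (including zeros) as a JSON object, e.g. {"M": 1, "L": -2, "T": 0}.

{"M": 2, "T": -6, "I": 1}

Write exponents as rows M,T,I / cols f,σ,B,γ,q,i,t,ω:
  M: [ 0  1  1  0  1  0  0  0]
  T: [-1 -2 -2 -1 -3  0  1 -1]
  I: [ 0  0 -1  0  0  1  0  0]
  [M]: (1)·0+(1)·1+(1)·1+(-2)·0+(2)·0+(-2)·0+(1)·0 = 2
  [T]: (1)·-1+(1)·-2+(1)·-2+(-2)·-1+(2)·0+(-2)·1+(1)·-1 = -6
  [I]: (1)·0+(1)·0+(1)·-1+(-2)·0+(2)·1+(-2)·0+(1)·0 = 1
⇒ M^2 T^-6 I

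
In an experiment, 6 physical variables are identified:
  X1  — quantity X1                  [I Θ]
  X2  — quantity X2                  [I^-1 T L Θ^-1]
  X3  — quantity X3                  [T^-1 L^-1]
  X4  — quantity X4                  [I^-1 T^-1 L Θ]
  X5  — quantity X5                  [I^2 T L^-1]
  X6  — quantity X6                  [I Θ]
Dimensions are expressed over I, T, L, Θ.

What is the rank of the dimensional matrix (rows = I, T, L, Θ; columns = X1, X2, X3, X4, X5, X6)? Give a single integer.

Dimensional matrix (I×T×L×Θ by X1×X2×X3×X4×X5×X6):
  I: [ 1 -1  0 -1  2  1]
  T: [ 0  1 -1 -1  1  0]
  L: [ 0  1 -1  1 -1  0]
  Θ: [ 1 -1  0  1  0  1]
RREF → pivots at {X1,X2,X4} ⇒ r = 3

3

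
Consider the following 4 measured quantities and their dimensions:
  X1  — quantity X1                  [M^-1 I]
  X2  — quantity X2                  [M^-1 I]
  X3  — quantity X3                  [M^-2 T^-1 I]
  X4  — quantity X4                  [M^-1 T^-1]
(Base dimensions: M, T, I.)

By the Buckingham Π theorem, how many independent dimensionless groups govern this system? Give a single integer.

2

Write exponents as rows M,T,I / cols X1,X2,X3,X4:
  M: [-1 -1 -2 -1]
  T: [ 0  0 -1 -1]
  I: [ 1  1  1  0]
Row reduction gives pivot columns X1,X3; rank = 2
4 vars − rank 2 = 2 Π groups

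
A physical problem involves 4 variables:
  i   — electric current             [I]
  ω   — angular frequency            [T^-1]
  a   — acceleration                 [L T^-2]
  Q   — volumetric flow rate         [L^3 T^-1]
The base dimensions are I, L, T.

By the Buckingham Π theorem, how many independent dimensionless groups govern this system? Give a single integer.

Dimensional matrix (I×L×T by i×ω×a×Q):
  I: [ 1  0  0  0]
  L: [ 0  0  1  3]
  T: [ 0 -1 -2 -1]
RREF → pivots at {i,ω,a} ⇒ r = 3
Π count = n − r = 4 − 3 = 1

1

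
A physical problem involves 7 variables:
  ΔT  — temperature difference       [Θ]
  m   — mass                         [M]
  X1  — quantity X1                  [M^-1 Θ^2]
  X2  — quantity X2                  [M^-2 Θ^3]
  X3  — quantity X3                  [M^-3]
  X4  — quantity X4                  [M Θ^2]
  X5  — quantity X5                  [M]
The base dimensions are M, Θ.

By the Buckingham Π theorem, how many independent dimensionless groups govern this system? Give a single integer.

Dimensional matrix (M×Θ by ΔT×m×X1×X2×X3×X4×X5):
  M: [ 0  1 -1 -2 -3  1  1]
  Θ: [ 1  0  2  3  0  2  0]
Echelon form has 2 nonzero rows (pivots: ΔT,m)
n=7, r=2 ⇒ 5 dimensionless groups

5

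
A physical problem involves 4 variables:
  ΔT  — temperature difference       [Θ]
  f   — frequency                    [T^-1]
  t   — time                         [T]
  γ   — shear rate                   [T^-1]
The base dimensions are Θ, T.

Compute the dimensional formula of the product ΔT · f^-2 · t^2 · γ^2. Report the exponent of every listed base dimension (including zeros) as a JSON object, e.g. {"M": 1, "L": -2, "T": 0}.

{"Θ": 1, "T": 2}

Dimensional matrix (Θ×T by ΔT×f×t×γ):
  Θ: [ 1  0  0  0]
  T: [ 0 -1  1 -1]
  [Θ]: (1)·1+(-2)·0+(2)·0+(2)·0 = 1
  [T]: (1)·0+(-2)·-1+(2)·1+(2)·-1 = 2
⇒ Θ T^2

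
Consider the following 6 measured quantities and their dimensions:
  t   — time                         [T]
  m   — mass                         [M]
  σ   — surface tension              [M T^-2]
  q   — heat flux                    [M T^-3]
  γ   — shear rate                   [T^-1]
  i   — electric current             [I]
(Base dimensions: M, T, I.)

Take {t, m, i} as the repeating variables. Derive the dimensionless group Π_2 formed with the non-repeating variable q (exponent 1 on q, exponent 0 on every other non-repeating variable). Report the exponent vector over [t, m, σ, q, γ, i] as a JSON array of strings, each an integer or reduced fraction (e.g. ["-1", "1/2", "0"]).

["3", "-1", "0", "1", "0", "0"]

Dimensional matrix (M×T×I by t×m×σ×q×γ×i):
  M: [ 0  1  1  1  0  0]
  T: [ 1  0 -2 -3 -1  0]
  I: [ 0  0  0  0  0  1]
RREF → pivots at {t,m,i} ⇒ r = 3
Repeat: t,m,i; free: σ,q,γ
RREF:
  r0: [   1    0   -2   -3   -1    0]
  r1: [   0    1    1    1    0    0]
  r2: [   0    0    0    0    0    1]
Fix exponent of q at 1, σ at 0, γ at 0; solve each RREF row for its pivot's exponent:
  r0: exp(t) + (-3)·1 = 0 ⇒ exp(t) = 3
  r1: exp(m) + (1)·1 = 0 ⇒ exp(m) = -1
  r2: exp(i) + (0)·1 = 0 ⇒ exp(i) = 0
Π_2 = t^3 · m^-1 · q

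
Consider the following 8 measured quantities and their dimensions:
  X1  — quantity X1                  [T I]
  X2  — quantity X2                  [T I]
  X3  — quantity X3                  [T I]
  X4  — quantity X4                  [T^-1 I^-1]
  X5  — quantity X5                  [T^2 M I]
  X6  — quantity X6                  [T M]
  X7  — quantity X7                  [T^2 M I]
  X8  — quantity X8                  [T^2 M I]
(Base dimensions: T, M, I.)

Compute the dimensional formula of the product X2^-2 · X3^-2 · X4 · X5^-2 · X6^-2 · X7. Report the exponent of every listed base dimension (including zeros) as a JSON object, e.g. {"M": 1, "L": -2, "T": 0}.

Exponent matrix [T,M,I] × [X1,X2,X3,X4,X5,X6,X7,X8]:
  T: [ 1  1  1 -1  2  1  2  2]
  M: [ 0  0  0  0  1  1  1  1]
  I: [ 1  1  1 -1  1  0  1  1]
  [T]: (-2)·1+(-2)·1+(1)·-1+(-2)·2+(-2)·1+(1)·2 = -9
  [M]: (-2)·0+(-2)·0+(1)·0+(-2)·1+(-2)·1+(1)·1 = -3
  [I]: (-2)·1+(-2)·1+(1)·-1+(-2)·1+(-2)·0+(1)·1 = -6
⇒ T^-9 M^-3 I^-6

{"T": -9, "M": -3, "I": -6}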